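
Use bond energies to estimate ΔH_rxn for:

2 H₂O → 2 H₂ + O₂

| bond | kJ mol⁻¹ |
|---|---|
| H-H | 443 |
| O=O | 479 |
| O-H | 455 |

Bonds broken (reactants):
  O-H: 4 × 455 = 1820
  Σ(broken) = 1820 kJ
Bonds formed (products):
  H-H: 2 × 443 = 886
  O=O: 1 × 479 = 479
  Σ(formed) = 1365 kJ
ΔH = Σ(broken) − Σ(formed) = 1820 − 1365 = +455 kJ

ΔH ≈ +455 kJ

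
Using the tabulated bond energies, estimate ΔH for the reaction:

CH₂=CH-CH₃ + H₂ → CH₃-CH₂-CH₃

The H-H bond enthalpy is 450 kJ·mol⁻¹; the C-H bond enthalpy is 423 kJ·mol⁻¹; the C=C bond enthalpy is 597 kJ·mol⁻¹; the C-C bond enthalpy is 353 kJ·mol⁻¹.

ΔH ≈ −152 kJ

Bonds broken (reactants):
  C-C: 1 × 353 = 353
  C-H: 6 × 423 = 2538
  C=C: 1 × 597 = 597
  H-H: 1 × 450 = 450
  Σ(broken) = 3938 kJ
Bonds formed (products):
  C-C: 2 × 353 = 706
  C-H: 8 × 423 = 3384
  Σ(formed) = 4090 kJ
ΔH = Σ(broken) − Σ(formed) = 3938 − 4090 = −152 kJ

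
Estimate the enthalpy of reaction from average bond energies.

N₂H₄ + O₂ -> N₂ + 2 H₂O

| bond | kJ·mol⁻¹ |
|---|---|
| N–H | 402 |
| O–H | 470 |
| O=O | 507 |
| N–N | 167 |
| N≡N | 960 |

ΔH ≈ −558 kJ

Bonds broken (reactants):
  N–H: 4 × 402 = 1608
  N–N: 1 × 167 = 167
  O=O: 1 × 507 = 507
  Σ(broken) = 2282 kJ
Bonds formed (products):
  N≡N: 1 × 960 = 960
  O–H: 4 × 470 = 1880
  Σ(formed) = 2840 kJ
ΔH = Σ(broken) − Σ(formed) = 2282 − 2840 = −558 kJ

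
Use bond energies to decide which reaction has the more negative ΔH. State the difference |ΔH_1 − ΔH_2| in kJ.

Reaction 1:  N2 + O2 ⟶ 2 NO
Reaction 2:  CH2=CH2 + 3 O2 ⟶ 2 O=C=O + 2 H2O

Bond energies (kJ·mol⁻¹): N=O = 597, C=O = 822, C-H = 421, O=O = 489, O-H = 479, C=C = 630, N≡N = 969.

Reaction 1:
  Bonds broken (reactants):
    N≡N: 1 × 969 = 969
    O=O: 1 × 489 = 489
    Σ(broken) = 1458 kJ
  Bonds formed (products):
    N=O: 2 × 597 = 1194
    Σ(formed) = 1194 kJ
  ΔH_1 = 1458 − 1194 = +264 kJ
Reaction 2:
  Bonds broken (reactants):
    C-H: 4 × 421 = 1684
    C=C: 1 × 630 = 630
    O=O: 3 × 489 = 1467
    Σ(broken) = 3781 kJ
  Bonds formed (products):
    C=O: 4 × 822 = 3288
    O-H: 4 × 479 = 1916
    Σ(formed) = 5204 kJ
  ΔH_2 = 3781 − 5204 = −1423 kJ
ΔH_1 − ΔH_2 = +1687 kJ, so reaction 2 has the more negative ΔH; |ΔH_1 − ΔH_2| = 1687 kJ.

Reaction 2, by 1687 kJ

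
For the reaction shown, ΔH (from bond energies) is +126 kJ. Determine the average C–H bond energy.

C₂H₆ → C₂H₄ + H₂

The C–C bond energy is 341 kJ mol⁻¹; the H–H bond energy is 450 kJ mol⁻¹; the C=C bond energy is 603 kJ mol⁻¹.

D(C–H) ≈ 419 kJ/mol

Let D be the C–H bond energy.
Σ(broken) = 1×341 + 6×D = 341 + 6D
Σ(formed) = 4×D + 1×603 + 1×450 = 1053 + 4D
ΔH = Σ(broken) − Σ(formed) = (341 + 6D) − (1053 + 4D) = −712 + 2D
Setting this equal to +126 kJ gives 2D = 838, so D = 419 kJ/mol.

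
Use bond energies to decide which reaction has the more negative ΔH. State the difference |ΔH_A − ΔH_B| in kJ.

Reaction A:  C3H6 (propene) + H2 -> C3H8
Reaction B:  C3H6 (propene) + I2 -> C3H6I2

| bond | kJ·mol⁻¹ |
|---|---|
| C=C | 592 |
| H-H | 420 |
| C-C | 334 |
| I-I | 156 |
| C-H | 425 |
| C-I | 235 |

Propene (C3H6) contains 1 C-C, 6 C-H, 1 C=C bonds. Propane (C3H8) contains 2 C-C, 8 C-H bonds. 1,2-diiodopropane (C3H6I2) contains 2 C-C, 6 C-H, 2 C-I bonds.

Reaction A:
  Bonds broken (reactants):
    C-C: 1 × 334 = 334
    C-H: 6 × 425 = 2550
    C=C: 1 × 592 = 592
    H-H: 1 × 420 = 420
    Σ(broken) = 3896 kJ
  Bonds formed (products):
    C-C: 2 × 334 = 668
    C-H: 8 × 425 = 3400
    Σ(formed) = 4068 kJ
  ΔH_A = 3896 − 4068 = −172 kJ
Reaction B:
  Bonds broken (reactants):
    C-C: 1 × 334 = 334
    C-H: 6 × 425 = 2550
    C=C: 1 × 592 = 592
    I-I: 1 × 156 = 156
    Σ(broken) = 3632 kJ
  Bonds formed (products):
    C-C: 2 × 334 = 668
    C-H: 6 × 425 = 2550
    C-I: 2 × 235 = 470
    Σ(formed) = 3688 kJ
  ΔH_B = 3632 − 3688 = −56 kJ
ΔH_A − ΔH_B = −116 kJ, so reaction A has the more negative ΔH; |ΔH_A − ΔH_B| = 116 kJ.

Reaction A, by 116 kJ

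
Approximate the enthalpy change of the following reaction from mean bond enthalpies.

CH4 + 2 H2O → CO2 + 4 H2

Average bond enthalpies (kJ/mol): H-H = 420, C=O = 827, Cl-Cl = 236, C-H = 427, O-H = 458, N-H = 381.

ΔH ≈ +206 kJ

Bonds broken (reactants):
  C-H: 4 × 427 = 1708
  O-H: 4 × 458 = 1832
  Σ(broken) = 3540 kJ
Bonds formed (products):
  C=O: 2 × 827 = 1654
  H-H: 4 × 420 = 1680
  Σ(formed) = 3334 kJ
ΔH = Σ(broken) − Σ(formed) = 3540 − 3334 = +206 kJ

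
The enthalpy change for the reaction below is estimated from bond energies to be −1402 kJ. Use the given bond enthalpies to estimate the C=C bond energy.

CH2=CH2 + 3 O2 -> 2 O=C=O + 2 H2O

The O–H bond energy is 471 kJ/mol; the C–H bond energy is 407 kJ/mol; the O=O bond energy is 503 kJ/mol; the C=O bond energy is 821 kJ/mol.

D(C=C) ≈ 629 kJ/mol

Let D be the C=C bond energy.
Σ(broken) = 4×407 + 1×D + 3×503 = 3137 + D
Σ(formed) = 4×821 + 4×471 = 5168
ΔH = Σ(broken) − Σ(formed) = (3137 + D) − (5168) = −2031 + D
Setting this equal to −1402 kJ gives D = 629 kJ/mol.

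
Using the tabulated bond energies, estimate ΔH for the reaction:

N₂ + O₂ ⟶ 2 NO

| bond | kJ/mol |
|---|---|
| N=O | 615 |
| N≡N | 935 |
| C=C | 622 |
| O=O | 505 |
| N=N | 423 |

Bonds broken (reactants):
  N≡N: 1 × 935 = 935
  O=O: 1 × 505 = 505
  Σ(broken) = 1440 kJ
Bonds formed (products):
  N=O: 2 × 615 = 1230
  Σ(formed) = 1230 kJ
ΔH = Σ(broken) − Σ(formed) = 1440 − 1230 = +210 kJ

ΔH ≈ +210 kJ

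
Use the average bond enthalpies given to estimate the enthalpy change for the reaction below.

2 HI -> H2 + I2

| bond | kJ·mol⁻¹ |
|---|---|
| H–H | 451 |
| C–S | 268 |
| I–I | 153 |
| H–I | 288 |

ΔH ≈ −28 kJ

Bonds broken (reactants):
  H–I: 2 × 288 = 576
  Σ(broken) = 576 kJ
Bonds formed (products):
  H–H: 1 × 451 = 451
  I–I: 1 × 153 = 153
  Σ(formed) = 604 kJ
ΔH = Σ(broken) − Σ(formed) = 576 − 604 = −28 kJ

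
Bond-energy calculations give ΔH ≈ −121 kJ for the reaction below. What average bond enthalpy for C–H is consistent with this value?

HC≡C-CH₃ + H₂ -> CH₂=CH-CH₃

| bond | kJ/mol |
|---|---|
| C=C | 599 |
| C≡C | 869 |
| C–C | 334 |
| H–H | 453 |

D(C–H) ≈ 422 kJ/mol

Let D be the C–H bond energy.
Σ(broken) = 1×869 + 1×334 + 4×D + 1×453 = 1656 + 4D
Σ(formed) = 1×334 + 6×D + 1×599 = 933 + 6D
ΔH = Σ(broken) − Σ(formed) = (1656 + 4D) − (933 + 6D) = +723 − 2D
Setting this equal to −121 kJ gives 2D = 844, so D = 422 kJ/mol.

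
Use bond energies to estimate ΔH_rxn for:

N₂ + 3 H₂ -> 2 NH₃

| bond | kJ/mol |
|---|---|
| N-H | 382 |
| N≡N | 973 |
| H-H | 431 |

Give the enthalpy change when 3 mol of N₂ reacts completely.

ΔH = −78 kJ

Bonds broken (reactants):
  H-H: 3 × 431 = 1293
  N≡N: 1 × 973 = 973
  Σ(broken) = 2266 kJ
Bonds formed (products):
  N-H: 6 × 382 = 2292
  Σ(formed) = 2292 kJ
ΔH = Σ(broken) − Σ(formed) = 2266 − 2292 = −26 kJ
For 3× the reaction as written: 3 × (−26) = −78 kJ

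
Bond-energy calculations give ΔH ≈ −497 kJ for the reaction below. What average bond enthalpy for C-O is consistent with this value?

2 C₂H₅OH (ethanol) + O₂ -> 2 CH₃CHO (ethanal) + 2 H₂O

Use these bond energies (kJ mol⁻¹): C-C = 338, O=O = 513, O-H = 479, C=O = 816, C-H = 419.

D(C-O) ≈ 371 kJ/mol

Let D be the C-O bond energy.
Σ(broken) = 2×338 + 10×419 + 2×D + 2×479 + 1×513 = 6337 + 2D
Σ(formed) = 2×338 + 8×419 + 2×816 + 4×479 = 7576
ΔH = Σ(broken) − Σ(formed) = (6337 + 2D) − (7576) = −1239 + 2D
Setting this equal to −497 kJ gives 2D = 742, so D = 371 kJ/mol.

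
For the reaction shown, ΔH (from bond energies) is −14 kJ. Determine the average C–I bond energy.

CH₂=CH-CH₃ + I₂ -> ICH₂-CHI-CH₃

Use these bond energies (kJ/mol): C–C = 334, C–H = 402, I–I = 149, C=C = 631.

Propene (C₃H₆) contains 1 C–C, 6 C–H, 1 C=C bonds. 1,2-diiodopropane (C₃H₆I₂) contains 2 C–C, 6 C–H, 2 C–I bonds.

D(C–I) ≈ 230 kJ/mol

Let D be the C–I bond energy.
Σ(broken) = 1×334 + 6×402 + 1×631 + 1×149 = 3526
Σ(formed) = 2×334 + 6×402 + 2×D = 3080 + 2D
ΔH = Σ(broken) − Σ(formed) = (3526) − (3080 + 2D) = +446 − 2D
Setting this equal to −14 kJ gives 2D = 460, so D = 230 kJ/mol.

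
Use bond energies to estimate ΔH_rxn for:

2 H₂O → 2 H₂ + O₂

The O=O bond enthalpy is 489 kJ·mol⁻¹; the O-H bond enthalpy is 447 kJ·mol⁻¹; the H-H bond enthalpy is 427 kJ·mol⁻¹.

ΔH ≈ +445 kJ

Bonds broken (reactants):
  O-H: 4 × 447 = 1788
  Σ(broken) = 1788 kJ
Bonds formed (products):
  H-H: 2 × 427 = 854
  O=O: 1 × 489 = 489
  Σ(formed) = 1343 kJ
ΔH = Σ(broken) − Σ(formed) = 1788 − 1343 = +445 kJ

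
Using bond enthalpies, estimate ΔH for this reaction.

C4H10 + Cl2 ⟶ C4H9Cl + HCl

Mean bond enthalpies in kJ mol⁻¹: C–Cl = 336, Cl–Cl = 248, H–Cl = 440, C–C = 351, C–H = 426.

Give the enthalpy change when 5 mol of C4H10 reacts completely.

ΔH = −510 kJ

Bonds broken (reactants):
  C–C: 3 × 351 = 1053
  C–H: 10 × 426 = 4260
  Cl–Cl: 1 × 248 = 248
  Σ(broken) = 5561 kJ
Bonds formed (products):
  C–C: 3 × 351 = 1053
  C–Cl: 1 × 336 = 336
  C–H: 9 × 426 = 3834
  H–Cl: 1 × 440 = 440
  Σ(formed) = 5663 kJ
ΔH = Σ(broken) − Σ(formed) = 5561 − 5663 = −102 kJ
For 5× the reaction as written: 5 × (−102) = −510 kJ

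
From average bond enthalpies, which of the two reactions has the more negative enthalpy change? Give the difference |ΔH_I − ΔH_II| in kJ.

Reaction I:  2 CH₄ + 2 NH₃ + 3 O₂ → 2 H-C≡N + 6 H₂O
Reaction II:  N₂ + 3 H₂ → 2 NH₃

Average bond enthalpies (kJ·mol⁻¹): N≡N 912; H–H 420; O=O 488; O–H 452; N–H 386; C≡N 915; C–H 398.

Reaction I, by 942 kJ

Reaction I:
  Bonds broken (reactants):
    C–H: 8 × 398 = 3184
    N–H: 6 × 386 = 2316
    O=O: 3 × 488 = 1464
    Σ(broken) = 6964 kJ
  Bonds formed (products):
    C≡N: 2 × 915 = 1830
    C–H: 2 × 398 = 796
    O–H: 12 × 452 = 5424
    Σ(formed) = 8050 kJ
  ΔH_I = 6964 − 8050 = −1086 kJ
Reaction II:
  Bonds broken (reactants):
    H–H: 3 × 420 = 1260
    N≡N: 1 × 912 = 912
    Σ(broken) = 2172 kJ
  Bonds formed (products):
    N–H: 6 × 386 = 2316
    Σ(formed) = 2316 kJ
  ΔH_II = 2172 − 2316 = −144 kJ
ΔH_I − ΔH_II = −942 kJ, so reaction I has the more negative ΔH; |ΔH_I − ΔH_II| = 942 kJ.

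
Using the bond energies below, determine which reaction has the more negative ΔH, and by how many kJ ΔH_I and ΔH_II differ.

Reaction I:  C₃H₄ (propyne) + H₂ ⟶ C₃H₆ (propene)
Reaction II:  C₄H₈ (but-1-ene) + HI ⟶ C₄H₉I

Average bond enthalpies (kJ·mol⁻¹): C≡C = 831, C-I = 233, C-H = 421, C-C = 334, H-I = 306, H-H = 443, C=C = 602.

Reaction I:
  Bonds broken (reactants):
    C≡C: 1 × 831 = 831
    C-C: 1 × 334 = 334
    C-H: 4 × 421 = 1684
    H-H: 1 × 443 = 443
    Σ(broken) = 3292 kJ
  Bonds formed (products):
    C-C: 1 × 334 = 334
    C-H: 6 × 421 = 2526
    C=C: 1 × 602 = 602
    Σ(formed) = 3462 kJ
  ΔH_I = 3292 − 3462 = −170 kJ
Reaction II:
  Bonds broken (reactants):
    C-C: 2 × 334 = 668
    C-H: 8 × 421 = 3368
    C=C: 1 × 602 = 602
    H-I: 1 × 306 = 306
    Σ(broken) = 4944 kJ
  Bonds formed (products):
    C-C: 3 × 334 = 1002
    C-H: 9 × 421 = 3789
    C-I: 1 × 233 = 233
    Σ(formed) = 5024 kJ
  ΔH_II = 4944 − 5024 = −80 kJ
ΔH_I − ΔH_II = −90 kJ, so reaction I has the more negative ΔH; |ΔH_I − ΔH_II| = 90 kJ.

Reaction I, by 90 kJ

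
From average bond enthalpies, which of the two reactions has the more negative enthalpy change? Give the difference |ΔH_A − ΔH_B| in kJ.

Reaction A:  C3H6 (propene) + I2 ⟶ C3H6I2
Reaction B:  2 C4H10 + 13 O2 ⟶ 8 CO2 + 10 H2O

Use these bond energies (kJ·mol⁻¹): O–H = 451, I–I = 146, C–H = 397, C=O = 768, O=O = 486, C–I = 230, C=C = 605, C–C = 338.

Reaction B, by 4975 kJ

Reaction A:
  Bonds broken (reactants):
    C–C: 1 × 338 = 338
    C–H: 6 × 397 = 2382
    C=C: 1 × 605 = 605
    I–I: 1 × 146 = 146
    Σ(broken) = 3471 kJ
  Bonds formed (products):
    C–C: 2 × 338 = 676
    C–H: 6 × 397 = 2382
    C–I: 2 × 230 = 460
    Σ(formed) = 3518 kJ
  ΔH_A = 3471 − 3518 = −47 kJ
Reaction B:
  Bonds broken (reactants):
    C–C: 6 × 338 = 2028
    C–H: 20 × 397 = 7940
    O=O: 13 × 486 = 6318
    Σ(broken) = 16286 kJ
  Bonds formed (products):
    C=O: 16 × 768 = 12288
    O–H: 20 × 451 = 9020
    Σ(formed) = 21308 kJ
  ΔH_B = 16286 − 21308 = −5022 kJ
ΔH_A − ΔH_B = +4975 kJ, so reaction B has the more negative ΔH; |ΔH_A − ΔH_B| = 4975 kJ.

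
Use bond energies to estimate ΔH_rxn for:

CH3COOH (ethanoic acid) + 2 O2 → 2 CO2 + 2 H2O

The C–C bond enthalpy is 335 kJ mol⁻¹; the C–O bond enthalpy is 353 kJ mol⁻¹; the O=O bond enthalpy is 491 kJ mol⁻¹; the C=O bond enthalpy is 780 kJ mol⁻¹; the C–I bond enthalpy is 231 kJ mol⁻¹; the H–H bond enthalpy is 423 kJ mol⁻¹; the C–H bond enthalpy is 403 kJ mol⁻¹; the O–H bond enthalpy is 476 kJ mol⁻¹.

Bonds broken (reactants):
  C–C: 1 × 335 = 335
  C–H: 3 × 403 = 1209
  C–O: 1 × 353 = 353
  C=O: 1 × 780 = 780
  O–H: 1 × 476 = 476
  O=O: 2 × 491 = 982
  Σ(broken) = 4135 kJ
Bonds formed (products):
  C=O: 4 × 780 = 3120
  O–H: 4 × 476 = 1904
  Σ(formed) = 5024 kJ
ΔH = Σ(broken) − Σ(formed) = 4135 − 5024 = −889 kJ

ΔH ≈ −889 kJ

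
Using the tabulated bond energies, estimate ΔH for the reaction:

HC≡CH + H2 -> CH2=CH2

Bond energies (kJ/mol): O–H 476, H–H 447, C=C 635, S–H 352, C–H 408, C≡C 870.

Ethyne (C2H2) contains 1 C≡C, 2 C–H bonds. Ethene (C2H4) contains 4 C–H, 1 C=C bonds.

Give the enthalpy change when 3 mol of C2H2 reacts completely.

Bonds broken (reactants):
  C≡C: 1 × 870 = 870
  C–H: 2 × 408 = 816
  H–H: 1 × 447 = 447
  Σ(broken) = 2133 kJ
Bonds formed (products):
  C–H: 4 × 408 = 1632
  C=C: 1 × 635 = 635
  Σ(formed) = 2267 kJ
ΔH = Σ(broken) − Σ(formed) = 2133 − 2267 = −134 kJ
For 3× the reaction as written: 3 × (−134) = −402 kJ

ΔH = −402 kJ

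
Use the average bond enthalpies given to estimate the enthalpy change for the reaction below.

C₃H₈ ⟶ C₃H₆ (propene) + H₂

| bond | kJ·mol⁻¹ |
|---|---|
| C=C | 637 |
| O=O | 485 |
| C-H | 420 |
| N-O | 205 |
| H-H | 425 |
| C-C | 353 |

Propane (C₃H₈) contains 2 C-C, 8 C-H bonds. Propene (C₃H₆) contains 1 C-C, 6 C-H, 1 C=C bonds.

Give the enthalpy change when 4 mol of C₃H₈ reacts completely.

Bonds broken (reactants):
  C-C: 2 × 353 = 706
  C-H: 8 × 420 = 3360
  Σ(broken) = 4066 kJ
Bonds formed (products):
  C-C: 1 × 353 = 353
  C-H: 6 × 420 = 2520
  C=C: 1 × 637 = 637
  H-H: 1 × 425 = 425
  Σ(formed) = 3935 kJ
ΔH = Σ(broken) − Σ(formed) = 4066 − 3935 = +131 kJ
For 4× the reaction as written: 4 × (+131) = +524 kJ

ΔH = +524 kJ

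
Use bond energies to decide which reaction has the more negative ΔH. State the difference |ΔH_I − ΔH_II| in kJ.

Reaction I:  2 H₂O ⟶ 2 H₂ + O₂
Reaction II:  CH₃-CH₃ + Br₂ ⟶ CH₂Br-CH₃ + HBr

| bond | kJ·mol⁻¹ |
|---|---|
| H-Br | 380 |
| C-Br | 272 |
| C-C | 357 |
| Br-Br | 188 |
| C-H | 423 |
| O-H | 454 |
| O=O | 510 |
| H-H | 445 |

Reaction II, by 457 kJ

Reaction I:
  Bonds broken (reactants):
    O-H: 4 × 454 = 1816
    Σ(broken) = 1816 kJ
  Bonds formed (products):
    H-H: 2 × 445 = 890
    O=O: 1 × 510 = 510
    Σ(formed) = 1400 kJ
  ΔH_I = 1816 − 1400 = +416 kJ
Reaction II:
  Bonds broken (reactants):
    Br-Br: 1 × 188 = 188
    C-C: 1 × 357 = 357
    C-H: 6 × 423 = 2538
    Σ(broken) = 3083 kJ
  Bonds formed (products):
    C-Br: 1 × 272 = 272
    C-C: 1 × 357 = 357
    C-H: 5 × 423 = 2115
    H-Br: 1 × 380 = 380
    Σ(formed) = 3124 kJ
  ΔH_II = 3083 − 3124 = −41 kJ
ΔH_I − ΔH_II = +457 kJ, so reaction II has the more negative ΔH; |ΔH_I − ΔH_II| = 457 kJ.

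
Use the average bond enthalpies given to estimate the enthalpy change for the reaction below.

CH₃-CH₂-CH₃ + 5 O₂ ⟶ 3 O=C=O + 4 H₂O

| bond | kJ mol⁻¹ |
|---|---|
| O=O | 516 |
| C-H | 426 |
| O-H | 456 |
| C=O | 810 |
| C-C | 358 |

Bonds broken (reactants):
  C-C: 2 × 358 = 716
  C-H: 8 × 426 = 3408
  O=O: 5 × 516 = 2580
  Σ(broken) = 6704 kJ
Bonds formed (products):
  C=O: 6 × 810 = 4860
  O-H: 8 × 456 = 3648
  Σ(formed) = 8508 kJ
ΔH = Σ(broken) − Σ(formed) = 6704 − 8508 = −1804 kJ

ΔH ≈ −1804 kJ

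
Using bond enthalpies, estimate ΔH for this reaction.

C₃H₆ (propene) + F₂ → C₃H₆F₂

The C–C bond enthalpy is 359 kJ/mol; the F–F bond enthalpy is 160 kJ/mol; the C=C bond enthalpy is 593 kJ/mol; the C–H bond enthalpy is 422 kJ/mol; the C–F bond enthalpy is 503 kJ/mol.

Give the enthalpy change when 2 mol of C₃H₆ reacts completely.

ΔH = −1224 kJ

Bonds broken (reactants):
  C–C: 1 × 359 = 359
  C–H: 6 × 422 = 2532
  C=C: 1 × 593 = 593
  F–F: 1 × 160 = 160
  Σ(broken) = 3644 kJ
Bonds formed (products):
  C–C: 2 × 359 = 718
  C–F: 2 × 503 = 1006
  C–H: 6 × 422 = 2532
  Σ(formed) = 4256 kJ
ΔH = Σ(broken) − Σ(formed) = 3644 − 4256 = −612 kJ
For 2× the reaction as written: 2 × (−612) = −1224 kJ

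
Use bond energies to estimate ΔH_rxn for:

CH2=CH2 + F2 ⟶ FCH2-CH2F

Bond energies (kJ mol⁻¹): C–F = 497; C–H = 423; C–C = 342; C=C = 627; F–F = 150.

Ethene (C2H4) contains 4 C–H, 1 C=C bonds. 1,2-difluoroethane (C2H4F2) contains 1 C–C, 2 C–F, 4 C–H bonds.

Bonds broken (reactants):
  C–H: 4 × 423 = 1692
  C=C: 1 × 627 = 627
  F–F: 1 × 150 = 150
  Σ(broken) = 2469 kJ
Bonds formed (products):
  C–C: 1 × 342 = 342
  C–F: 2 × 497 = 994
  C–H: 4 × 423 = 1692
  Σ(formed) = 3028 kJ
ΔH = Σ(broken) − Σ(formed) = 2469 − 3028 = −559 kJ

ΔH ≈ −559 kJ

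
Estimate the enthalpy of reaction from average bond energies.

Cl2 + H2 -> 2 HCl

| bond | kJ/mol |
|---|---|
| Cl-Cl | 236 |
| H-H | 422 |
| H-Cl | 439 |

Bonds broken (reactants):
  Cl-Cl: 1 × 236 = 236
  H-H: 1 × 422 = 422
  Σ(broken) = 658 kJ
Bonds formed (products):
  H-Cl: 2 × 439 = 878
  Σ(formed) = 878 kJ
ΔH = Σ(broken) − Σ(formed) = 658 − 878 = −220 kJ

ΔH ≈ −220 kJ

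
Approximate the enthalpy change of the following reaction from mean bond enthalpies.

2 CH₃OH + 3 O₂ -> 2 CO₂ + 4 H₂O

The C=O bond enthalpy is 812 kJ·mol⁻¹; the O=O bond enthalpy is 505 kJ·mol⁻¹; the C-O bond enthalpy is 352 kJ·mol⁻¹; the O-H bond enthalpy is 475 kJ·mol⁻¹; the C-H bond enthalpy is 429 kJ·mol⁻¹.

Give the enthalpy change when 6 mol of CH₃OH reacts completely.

ΔH = −3915 kJ

Bonds broken (reactants):
  C-H: 6 × 429 = 2574
  C-O: 2 × 352 = 704
  O-H: 2 × 475 = 950
  O=O: 3 × 505 = 1515
  Σ(broken) = 5743 kJ
Bonds formed (products):
  C=O: 4 × 812 = 3248
  O-H: 8 × 475 = 3800
  Σ(formed) = 7048 kJ
ΔH = Σ(broken) − Σ(formed) = 5743 − 7048 = −1305 kJ
For 3× the reaction as written: 3 × (−1305) = −3915 kJ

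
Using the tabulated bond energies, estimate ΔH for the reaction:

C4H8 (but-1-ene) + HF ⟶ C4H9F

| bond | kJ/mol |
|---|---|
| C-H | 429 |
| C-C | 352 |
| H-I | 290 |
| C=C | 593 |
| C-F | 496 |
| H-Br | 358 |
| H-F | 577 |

Bonds broken (reactants):
  C-C: 2 × 352 = 704
  C-H: 8 × 429 = 3432
  C=C: 1 × 593 = 593
  H-F: 1 × 577 = 577
  Σ(broken) = 5306 kJ
Bonds formed (products):
  C-C: 3 × 352 = 1056
  C-F: 1 × 496 = 496
  C-H: 9 × 429 = 3861
  Σ(formed) = 5413 kJ
ΔH = Σ(broken) − Σ(formed) = 5306 − 5413 = −107 kJ

ΔH ≈ −107 kJ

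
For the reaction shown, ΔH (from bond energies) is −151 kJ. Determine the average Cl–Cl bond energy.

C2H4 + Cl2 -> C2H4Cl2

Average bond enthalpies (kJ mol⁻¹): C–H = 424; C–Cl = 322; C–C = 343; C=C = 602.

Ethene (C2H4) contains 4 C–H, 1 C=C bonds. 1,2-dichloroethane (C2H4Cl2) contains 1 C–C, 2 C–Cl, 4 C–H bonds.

Let D be the Cl–Cl bond energy.
Σ(broken) = 4×424 + 1×602 + 1×D = 2298 + D
Σ(formed) = 1×343 + 2×322 + 4×424 = 2683
ΔH = Σ(broken) − Σ(formed) = (2298 + D) − (2683) = −385 + D
Setting this equal to −151 kJ gives D = 234 kJ/mol.

D(Cl–Cl) ≈ 234 kJ/mol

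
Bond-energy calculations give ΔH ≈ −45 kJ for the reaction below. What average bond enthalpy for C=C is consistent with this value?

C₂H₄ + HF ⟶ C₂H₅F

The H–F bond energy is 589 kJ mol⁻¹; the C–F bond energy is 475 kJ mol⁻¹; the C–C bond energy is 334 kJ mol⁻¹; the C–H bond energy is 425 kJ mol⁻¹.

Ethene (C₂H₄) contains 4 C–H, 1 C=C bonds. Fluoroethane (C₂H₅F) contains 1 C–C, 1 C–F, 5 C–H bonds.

Let D be the C=C bond energy.
Σ(broken) = 4×425 + 1×D + 1×589 = 2289 + D
Σ(formed) = 1×334 + 1×475 + 5×425 = 2934
ΔH = Σ(broken) − Σ(formed) = (2289 + D) − (2934) = −645 + D
Setting this equal to −45 kJ gives D = 600 kJ/mol.

D(C=C) ≈ 600 kJ/mol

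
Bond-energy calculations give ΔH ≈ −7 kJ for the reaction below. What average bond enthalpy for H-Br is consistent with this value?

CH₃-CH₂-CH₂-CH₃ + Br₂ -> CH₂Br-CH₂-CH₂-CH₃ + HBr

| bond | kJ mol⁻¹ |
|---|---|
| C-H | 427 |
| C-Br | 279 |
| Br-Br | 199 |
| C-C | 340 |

D(H-Br) ≈ 354 kJ/mol

Let D be the H-Br bond energy.
Σ(broken) = 1×199 + 3×340 + 10×427 = 5489
Σ(formed) = 1×279 + 3×340 + 9×427 + 1×D = 5142 + D
ΔH = Σ(broken) − Σ(formed) = (5489) − (5142 + D) = +347 − D
Setting this equal to −7 kJ gives D = 354 kJ/mol.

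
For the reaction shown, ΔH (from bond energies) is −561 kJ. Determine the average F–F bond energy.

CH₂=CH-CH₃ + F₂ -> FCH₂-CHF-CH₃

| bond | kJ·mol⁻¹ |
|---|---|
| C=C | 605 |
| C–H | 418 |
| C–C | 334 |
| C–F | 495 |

Let D be the F–F bond energy.
Σ(broken) = 1×334 + 6×418 + 1×605 + 1×D = 3447 + D
Σ(formed) = 2×334 + 2×495 + 6×418 = 4166
ΔH = Σ(broken) − Σ(formed) = (3447 + D) − (4166) = −719 + D
Setting this equal to −561 kJ gives D = 158 kJ/mol.

D(F–F) ≈ 158 kJ/mol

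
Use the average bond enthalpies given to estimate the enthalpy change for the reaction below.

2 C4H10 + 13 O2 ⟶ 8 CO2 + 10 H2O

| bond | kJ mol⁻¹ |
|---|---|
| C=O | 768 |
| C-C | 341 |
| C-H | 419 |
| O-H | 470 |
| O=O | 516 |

Bonds broken (reactants):
  C-C: 6 × 341 = 2046
  C-H: 20 × 419 = 8380
  O=O: 13 × 516 = 6708
  Σ(broken) = 17134 kJ
Bonds formed (products):
  C=O: 16 × 768 = 12288
  O-H: 20 × 470 = 9400
  Σ(formed) = 21688 kJ
ΔH = Σ(broken) − Σ(formed) = 17134 − 21688 = −4554 kJ

ΔH ≈ −4554 kJ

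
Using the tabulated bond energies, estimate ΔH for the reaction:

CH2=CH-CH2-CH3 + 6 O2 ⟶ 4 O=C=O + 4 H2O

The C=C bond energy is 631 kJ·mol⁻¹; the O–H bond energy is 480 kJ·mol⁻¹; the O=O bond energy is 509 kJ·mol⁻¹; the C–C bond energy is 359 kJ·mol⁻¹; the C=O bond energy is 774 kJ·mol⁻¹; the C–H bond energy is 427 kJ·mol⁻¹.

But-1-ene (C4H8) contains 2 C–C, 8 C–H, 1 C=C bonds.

Bonds broken (reactants):
  C–C: 2 × 359 = 718
  C–H: 8 × 427 = 3416
  C=C: 1 × 631 = 631
  O=O: 6 × 509 = 3054
  Σ(broken) = 7819 kJ
Bonds formed (products):
  C=O: 8 × 774 = 6192
  O–H: 8 × 480 = 3840
  Σ(formed) = 10032 kJ
ΔH = Σ(broken) − Σ(formed) = 7819 − 10032 = −2213 kJ

ΔH ≈ −2213 kJ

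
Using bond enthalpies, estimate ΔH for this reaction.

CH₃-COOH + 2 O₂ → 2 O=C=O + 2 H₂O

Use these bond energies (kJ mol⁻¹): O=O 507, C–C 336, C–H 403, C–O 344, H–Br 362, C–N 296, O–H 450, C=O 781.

Bonds broken (reactants):
  C–C: 1 × 336 = 336
  C–H: 3 × 403 = 1209
  C–O: 1 × 344 = 344
  C=O: 1 × 781 = 781
  O–H: 1 × 450 = 450
  O=O: 2 × 507 = 1014
  Σ(broken) = 4134 kJ
Bonds formed (products):
  C=O: 4 × 781 = 3124
  O–H: 4 × 450 = 1800
  Σ(formed) = 4924 kJ
ΔH = Σ(broken) − Σ(formed) = 4134 − 4924 = −790 kJ

ΔH ≈ −790 kJ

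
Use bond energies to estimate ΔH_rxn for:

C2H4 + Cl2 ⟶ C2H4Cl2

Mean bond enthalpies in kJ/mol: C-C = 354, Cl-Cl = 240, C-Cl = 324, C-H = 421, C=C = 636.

ΔH ≈ −126 kJ

Bonds broken (reactants):
  C-H: 4 × 421 = 1684
  C=C: 1 × 636 = 636
  Cl-Cl: 1 × 240 = 240
  Σ(broken) = 2560 kJ
Bonds formed (products):
  C-C: 1 × 354 = 354
  C-Cl: 2 × 324 = 648
  C-H: 4 × 421 = 1684
  Σ(formed) = 2686 kJ
ΔH = Σ(broken) − Σ(formed) = 2560 − 2686 = −126 kJ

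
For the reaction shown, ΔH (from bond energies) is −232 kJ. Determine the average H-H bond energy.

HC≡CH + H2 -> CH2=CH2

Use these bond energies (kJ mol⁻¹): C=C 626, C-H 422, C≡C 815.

D(H-H) ≈ 423 kJ/mol

Let D be the H-H bond energy.
Σ(broken) = 1×815 + 2×422 + 1×D = 1659 + D
Σ(formed) = 4×422 + 1×626 = 2314
ΔH = Σ(broken) − Σ(formed) = (1659 + D) − (2314) = −655 + D
Setting this equal to −232 kJ gives D = 423 kJ/mol.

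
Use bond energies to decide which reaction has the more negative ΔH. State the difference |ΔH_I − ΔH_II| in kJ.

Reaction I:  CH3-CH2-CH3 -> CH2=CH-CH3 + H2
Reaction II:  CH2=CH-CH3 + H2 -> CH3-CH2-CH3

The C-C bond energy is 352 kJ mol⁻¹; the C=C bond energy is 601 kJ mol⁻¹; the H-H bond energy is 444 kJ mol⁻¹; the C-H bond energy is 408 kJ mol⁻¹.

Reaction II, by 246 kJ

Reaction I:
  Bonds broken (reactants):
    C-C: 2 × 352 = 704
    C-H: 8 × 408 = 3264
    Σ(broken) = 3968 kJ
  Bonds formed (products):
    C-C: 1 × 352 = 352
    C-H: 6 × 408 = 2448
    C=C: 1 × 601 = 601
    H-H: 1 × 444 = 444
    Σ(formed) = 3845 kJ
  ΔH_I = 3968 − 3845 = +123 kJ
Reaction II:
  Bonds broken (reactants):
    C-C: 1 × 352 = 352
    C-H: 6 × 408 = 2448
    C=C: 1 × 601 = 601
    H-H: 1 × 444 = 444
    Σ(broken) = 3845 kJ
  Bonds formed (products):
    C-C: 2 × 352 = 704
    C-H: 8 × 408 = 3264
    Σ(formed) = 3968 kJ
  ΔH_II = 3845 − 3968 = −123 kJ
ΔH_I − ΔH_II = +246 kJ, so reaction II has the more negative ΔH; |ΔH_I − ΔH_II| = 246 kJ.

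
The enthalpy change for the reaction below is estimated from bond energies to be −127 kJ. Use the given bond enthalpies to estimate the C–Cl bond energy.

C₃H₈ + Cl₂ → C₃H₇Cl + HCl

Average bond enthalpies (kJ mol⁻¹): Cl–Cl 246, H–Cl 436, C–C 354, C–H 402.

Let D be the C–Cl bond energy.
Σ(broken) = 2×354 + 8×402 + 1×246 = 4170
Σ(formed) = 2×354 + 1×D + 7×402 + 1×436 = 3958 + D
ΔH = Σ(broken) − Σ(formed) = (4170) − (3958 + D) = +212 − D
Setting this equal to −127 kJ gives D = 339 kJ/mol.

D(C–Cl) ≈ 339 kJ/mol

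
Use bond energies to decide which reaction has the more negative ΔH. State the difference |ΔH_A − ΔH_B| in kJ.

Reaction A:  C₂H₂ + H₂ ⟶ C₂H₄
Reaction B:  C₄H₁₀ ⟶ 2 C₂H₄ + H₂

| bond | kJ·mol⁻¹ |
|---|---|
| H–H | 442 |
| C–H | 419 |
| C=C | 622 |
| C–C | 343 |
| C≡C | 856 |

Reaction A, by 343 kJ

Reaction A:
  Bonds broken (reactants):
    C≡C: 1 × 856 = 856
    C–H: 2 × 419 = 838
    H–H: 1 × 442 = 442
    Σ(broken) = 2136 kJ
  Bonds formed (products):
    C–H: 4 × 419 = 1676
    C=C: 1 × 622 = 622
    Σ(formed) = 2298 kJ
  ΔH_A = 2136 − 2298 = −162 kJ
Reaction B:
  Bonds broken (reactants):
    C–C: 3 × 343 = 1029
    C–H: 10 × 419 = 4190
    Σ(broken) = 5219 kJ
  Bonds formed (products):
    C–H: 8 × 419 = 3352
    C=C: 2 × 622 = 1244
    H–H: 1 × 442 = 442
    Σ(formed) = 5038 kJ
  ΔH_B = 5219 − 5038 = +181 kJ
ΔH_A − ΔH_B = −343 kJ, so reaction A has the more negative ΔH; |ΔH_A − ΔH_B| = 343 kJ.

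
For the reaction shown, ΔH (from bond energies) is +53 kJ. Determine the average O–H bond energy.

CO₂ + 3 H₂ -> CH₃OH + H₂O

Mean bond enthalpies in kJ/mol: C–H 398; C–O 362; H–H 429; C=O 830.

Let D be the O–H bond energy.
Σ(broken) = 2×830 + 3×429 = 2947
Σ(formed) = 3×398 + 1×362 + 3×D = 1556 + 3D
ΔH = Σ(broken) − Σ(formed) = (2947) − (1556 + 3D) = +1391 − 3D
Setting this equal to +53 kJ gives 3D = 1338, so D = 446 kJ/mol.

D(O–H) ≈ 446 kJ/mol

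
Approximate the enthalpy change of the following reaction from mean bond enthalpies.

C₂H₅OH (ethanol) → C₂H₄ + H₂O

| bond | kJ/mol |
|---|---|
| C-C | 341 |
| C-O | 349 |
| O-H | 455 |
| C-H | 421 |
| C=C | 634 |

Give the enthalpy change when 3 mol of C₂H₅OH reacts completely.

ΔH = +66 kJ

Bonds broken (reactants):
  C-C: 1 × 341 = 341
  C-H: 5 × 421 = 2105
  C-O: 1 × 349 = 349
  O-H: 1 × 455 = 455
  Σ(broken) = 3250 kJ
Bonds formed (products):
  C-H: 4 × 421 = 1684
  C=C: 1 × 634 = 634
  O-H: 2 × 455 = 910
  Σ(formed) = 3228 kJ
ΔH = Σ(broken) − Σ(formed) = 3250 − 3228 = +22 kJ
For 3× the reaction as written: 3 × (+22) = +66 kJ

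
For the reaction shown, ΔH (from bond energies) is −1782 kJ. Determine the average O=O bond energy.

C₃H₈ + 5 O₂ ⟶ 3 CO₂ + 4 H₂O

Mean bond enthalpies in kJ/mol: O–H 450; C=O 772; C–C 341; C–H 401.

Let D be the O=O bond energy.
Σ(broken) = 2×341 + 8×401 + 5×D = 3890 + 5D
Σ(formed) = 6×772 + 8×450 = 8232
ΔH = Σ(broken) − Σ(formed) = (3890 + 5D) − (8232) = −4342 + 5D
Setting this equal to −1782 kJ gives 5D = 2560, so D = 512 kJ/mol.

D(O=O) ≈ 512 kJ/mol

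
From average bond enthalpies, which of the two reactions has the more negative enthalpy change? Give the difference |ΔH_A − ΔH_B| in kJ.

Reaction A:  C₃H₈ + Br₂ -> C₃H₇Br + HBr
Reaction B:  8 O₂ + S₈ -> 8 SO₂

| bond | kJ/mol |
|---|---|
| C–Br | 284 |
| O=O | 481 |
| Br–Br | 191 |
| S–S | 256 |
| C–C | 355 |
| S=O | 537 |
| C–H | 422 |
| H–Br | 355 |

Reaction B, by 2670 kJ

Reaction A:
  Bonds broken (reactants):
    Br–Br: 1 × 191 = 191
    C–C: 2 × 355 = 710
    C–H: 8 × 422 = 3376
    Σ(broken) = 4277 kJ
  Bonds formed (products):
    C–Br: 1 × 284 = 284
    C–C: 2 × 355 = 710
    C–H: 7 × 422 = 2954
    H–Br: 1 × 355 = 355
    Σ(formed) = 4303 kJ
  ΔH_A = 4277 − 4303 = −26 kJ
Reaction B:
  Bonds broken (reactants):
    O=O: 8 × 481 = 3848
    S–S: 8 × 256 = 2048
    Σ(broken) = 5896 kJ
  Bonds formed (products):
    S=O: 16 × 537 = 8592
    Σ(formed) = 8592 kJ
  ΔH_B = 5896 − 8592 = −2696 kJ
ΔH_A − ΔH_B = +2670 kJ, so reaction B has the more negative ΔH; |ΔH_A − ΔH_B| = 2670 kJ.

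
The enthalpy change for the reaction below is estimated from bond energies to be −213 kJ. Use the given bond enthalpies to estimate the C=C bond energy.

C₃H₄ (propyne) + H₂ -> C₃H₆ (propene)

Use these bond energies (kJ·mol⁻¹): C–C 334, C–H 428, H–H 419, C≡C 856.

Let D be the C=C bond energy.
Σ(broken) = 1×856 + 1×334 + 4×428 + 1×419 = 3321
Σ(formed) = 1×334 + 6×428 + 1×D = 2902 + D
ΔH = Σ(broken) − Σ(formed) = (3321) − (2902 + D) = +419 − D
Setting this equal to −213 kJ gives D = 632 kJ/mol.

D(C=C) ≈ 632 kJ/mol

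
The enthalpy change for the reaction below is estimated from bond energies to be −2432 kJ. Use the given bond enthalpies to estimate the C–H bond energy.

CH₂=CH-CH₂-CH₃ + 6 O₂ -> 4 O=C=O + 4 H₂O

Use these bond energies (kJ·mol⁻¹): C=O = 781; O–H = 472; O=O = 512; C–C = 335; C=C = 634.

D(C–H) ≈ 402 kJ/mol

Let D be the C–H bond energy.
Σ(broken) = 2×335 + 8×D + 1×634 + 6×512 = 4376 + 8D
Σ(formed) = 8×781 + 8×472 = 10024
ΔH = Σ(broken) − Σ(formed) = (4376 + 8D) − (10024) = −5648 + 8D
Setting this equal to −2432 kJ gives 8D = 3216, so D = 402 kJ/mol.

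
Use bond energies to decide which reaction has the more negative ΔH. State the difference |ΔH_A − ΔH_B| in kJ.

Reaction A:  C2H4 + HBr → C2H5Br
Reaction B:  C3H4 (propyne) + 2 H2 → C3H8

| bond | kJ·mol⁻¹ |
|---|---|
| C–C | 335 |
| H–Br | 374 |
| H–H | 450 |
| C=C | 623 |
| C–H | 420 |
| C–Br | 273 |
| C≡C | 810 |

Reaction A:
  Bonds broken (reactants):
    C–H: 4 × 420 = 1680
    C=C: 1 × 623 = 623
    H–Br: 1 × 374 = 374
    Σ(broken) = 2677 kJ
  Bonds formed (products):
    C–Br: 1 × 273 = 273
    C–C: 1 × 335 = 335
    C–H: 5 × 420 = 2100
    Σ(formed) = 2708 kJ
  ΔH_A = 2677 − 2708 = −31 kJ
Reaction B:
  Bonds broken (reactants):
    C≡C: 1 × 810 = 810
    C–C: 1 × 335 = 335
    C–H: 4 × 420 = 1680
    H–H: 2 × 450 = 900
    Σ(broken) = 3725 kJ
  Bonds formed (products):
    C–C: 2 × 335 = 670
    C–H: 8 × 420 = 3360
    Σ(formed) = 4030 kJ
  ΔH_B = 3725 − 4030 = −305 kJ
ΔH_A − ΔH_B = +274 kJ, so reaction B has the more negative ΔH; |ΔH_A − ΔH_B| = 274 kJ.

Reaction B, by 274 kJ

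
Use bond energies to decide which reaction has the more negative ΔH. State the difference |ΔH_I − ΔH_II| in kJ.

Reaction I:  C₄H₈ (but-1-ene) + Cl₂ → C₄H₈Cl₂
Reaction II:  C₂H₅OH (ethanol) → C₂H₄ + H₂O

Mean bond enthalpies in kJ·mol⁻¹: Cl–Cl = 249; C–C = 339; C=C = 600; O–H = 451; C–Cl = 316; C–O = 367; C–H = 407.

Reaction I, by 184 kJ

Reaction I:
  Bonds broken (reactants):
    C–C: 2 × 339 = 678
    C–H: 8 × 407 = 3256
    C=C: 1 × 600 = 600
    Cl–Cl: 1 × 249 = 249
    Σ(broken) = 4783 kJ
  Bonds formed (products):
    C–C: 3 × 339 = 1017
    C–Cl: 2 × 316 = 632
    C–H: 8 × 407 = 3256
    Σ(formed) = 4905 kJ
  ΔH_I = 4783 − 4905 = −122 kJ
Reaction II:
  Bonds broken (reactants):
    C–C: 1 × 339 = 339
    C–H: 5 × 407 = 2035
    C–O: 1 × 367 = 367
    O–H: 1 × 451 = 451
    Σ(broken) = 3192 kJ
  Bonds formed (products):
    C–H: 4 × 407 = 1628
    C=C: 1 × 600 = 600
    O–H: 2 × 451 = 902
    Σ(formed) = 3130 kJ
  ΔH_II = 3192 − 3130 = +62 kJ
ΔH_I − ΔH_II = −184 kJ, so reaction I has the more negative ΔH; |ΔH_I − ΔH_II| = 184 kJ.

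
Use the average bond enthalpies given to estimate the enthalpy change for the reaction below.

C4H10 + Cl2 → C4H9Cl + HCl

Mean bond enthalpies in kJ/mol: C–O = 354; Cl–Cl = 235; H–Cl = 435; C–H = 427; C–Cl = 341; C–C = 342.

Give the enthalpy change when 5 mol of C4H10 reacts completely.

ΔH = −570 kJ

Bonds broken (reactants):
  C–C: 3 × 342 = 1026
  C–H: 10 × 427 = 4270
  Cl–Cl: 1 × 235 = 235
  Σ(broken) = 5531 kJ
Bonds formed (products):
  C–C: 3 × 342 = 1026
  C–Cl: 1 × 341 = 341
  C–H: 9 × 427 = 3843
  H–Cl: 1 × 435 = 435
  Σ(formed) = 5645 kJ
ΔH = Σ(broken) − Σ(formed) = 5531 − 5645 = −114 kJ
For 5× the reaction as written: 5 × (−114) = −570 kJ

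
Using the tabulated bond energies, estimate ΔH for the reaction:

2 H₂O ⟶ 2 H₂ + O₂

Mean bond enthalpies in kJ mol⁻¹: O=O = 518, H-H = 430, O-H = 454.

Bonds broken (reactants):
  O-H: 4 × 454 = 1816
  Σ(broken) = 1816 kJ
Bonds formed (products):
  H-H: 2 × 430 = 860
  O=O: 1 × 518 = 518
  Σ(formed) = 1378 kJ
ΔH = Σ(broken) − Σ(formed) = 1816 − 1378 = +438 kJ

ΔH ≈ +438 kJ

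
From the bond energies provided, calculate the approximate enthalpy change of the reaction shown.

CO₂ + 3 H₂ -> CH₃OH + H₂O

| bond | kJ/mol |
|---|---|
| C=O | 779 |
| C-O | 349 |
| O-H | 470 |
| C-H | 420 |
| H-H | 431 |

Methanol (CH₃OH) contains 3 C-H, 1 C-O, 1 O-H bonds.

Bonds broken (reactants):
  C=O: 2 × 779 = 1558
  H-H: 3 × 431 = 1293
  Σ(broken) = 2851 kJ
Bonds formed (products):
  C-H: 3 × 420 = 1260
  C-O: 1 × 349 = 349
  O-H: 3 × 470 = 1410
  Σ(formed) = 3019 kJ
ΔH = Σ(broken) − Σ(formed) = 2851 − 3019 = −168 kJ

ΔH ≈ −168 kJ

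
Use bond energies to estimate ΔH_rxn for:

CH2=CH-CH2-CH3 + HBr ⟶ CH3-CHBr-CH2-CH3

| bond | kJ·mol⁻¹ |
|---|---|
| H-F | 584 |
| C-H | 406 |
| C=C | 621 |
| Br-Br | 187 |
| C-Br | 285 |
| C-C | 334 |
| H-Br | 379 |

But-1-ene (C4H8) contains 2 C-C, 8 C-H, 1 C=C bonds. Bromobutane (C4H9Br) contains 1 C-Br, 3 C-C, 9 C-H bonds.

ΔH ≈ −25 kJ

Bonds broken (reactants):
  C-C: 2 × 334 = 668
  C-H: 8 × 406 = 3248
  C=C: 1 × 621 = 621
  H-Br: 1 × 379 = 379
  Σ(broken) = 4916 kJ
Bonds formed (products):
  C-Br: 1 × 285 = 285
  C-C: 3 × 334 = 1002
  C-H: 9 × 406 = 3654
  Σ(formed) = 4941 kJ
ΔH = Σ(broken) − Σ(formed) = 4916 − 4941 = −25 kJ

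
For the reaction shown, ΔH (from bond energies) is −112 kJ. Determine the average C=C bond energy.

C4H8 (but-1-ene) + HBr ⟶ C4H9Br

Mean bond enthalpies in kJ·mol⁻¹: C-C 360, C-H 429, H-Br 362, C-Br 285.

D(C=C) ≈ 600 kJ/mol

Let D be the C=C bond energy.
Σ(broken) = 2×360 + 8×429 + 1×D + 1×362 = 4514 + D
Σ(formed) = 1×285 + 3×360 + 9×429 = 5226
ΔH = Σ(broken) − Σ(formed) = (4514 + D) − (5226) = −712 + D
Setting this equal to −112 kJ gives D = 600 kJ/mol.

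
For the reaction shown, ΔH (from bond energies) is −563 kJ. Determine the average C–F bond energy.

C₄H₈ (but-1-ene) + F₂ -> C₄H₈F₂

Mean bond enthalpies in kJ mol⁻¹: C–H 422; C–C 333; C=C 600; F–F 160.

D(C–F) ≈ 495 kJ/mol

Let D be the C–F bond energy.
Σ(broken) = 2×333 + 8×422 + 1×600 + 1×160 = 4802
Σ(formed) = 3×333 + 2×D + 8×422 = 4375 + 2D
ΔH = Σ(broken) − Σ(formed) = (4802) − (4375 + 2D) = +427 − 2D
Setting this equal to −563 kJ gives 2D = 990, so D = 495 kJ/mol.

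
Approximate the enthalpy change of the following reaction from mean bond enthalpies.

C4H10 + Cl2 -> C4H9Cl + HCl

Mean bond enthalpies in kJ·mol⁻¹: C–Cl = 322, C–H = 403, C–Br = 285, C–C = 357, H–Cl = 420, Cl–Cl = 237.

Bonds broken (reactants):
  C–C: 3 × 357 = 1071
  C–H: 10 × 403 = 4030
  Cl–Cl: 1 × 237 = 237
  Σ(broken) = 5338 kJ
Bonds formed (products):
  C–C: 3 × 357 = 1071
  C–Cl: 1 × 322 = 322
  C–H: 9 × 403 = 3627
  H–Cl: 1 × 420 = 420
  Σ(formed) = 5440 kJ
ΔH = Σ(broken) − Σ(formed) = 5338 − 5440 = −102 kJ

ΔH ≈ −102 kJ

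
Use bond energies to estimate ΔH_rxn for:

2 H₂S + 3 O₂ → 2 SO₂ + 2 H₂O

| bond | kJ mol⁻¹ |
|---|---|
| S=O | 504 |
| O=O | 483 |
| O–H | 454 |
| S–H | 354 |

ΔH ≈ −967 kJ

Bonds broken (reactants):
  O=O: 3 × 483 = 1449
  S–H: 4 × 354 = 1416
  Σ(broken) = 2865 kJ
Bonds formed (products):
  O–H: 4 × 454 = 1816
  S=O: 4 × 504 = 2016
  Σ(formed) = 3832 kJ
ΔH = Σ(broken) − Σ(formed) = 2865 − 3832 = −967 kJ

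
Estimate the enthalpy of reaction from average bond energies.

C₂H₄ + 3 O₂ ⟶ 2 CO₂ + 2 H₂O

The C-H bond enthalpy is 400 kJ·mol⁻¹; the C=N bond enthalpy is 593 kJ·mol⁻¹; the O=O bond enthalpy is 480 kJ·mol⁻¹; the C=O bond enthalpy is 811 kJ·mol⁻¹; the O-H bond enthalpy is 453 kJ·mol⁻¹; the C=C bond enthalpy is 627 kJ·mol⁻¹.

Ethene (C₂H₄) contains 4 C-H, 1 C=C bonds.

Bonds broken (reactants):
  C-H: 4 × 400 = 1600
  C=C: 1 × 627 = 627
  O=O: 3 × 480 = 1440
  Σ(broken) = 3667 kJ
Bonds formed (products):
  C=O: 4 × 811 = 3244
  O-H: 4 × 453 = 1812
  Σ(formed) = 5056 kJ
ΔH = Σ(broken) − Σ(formed) = 3667 − 5056 = −1389 kJ

ΔH ≈ −1389 kJ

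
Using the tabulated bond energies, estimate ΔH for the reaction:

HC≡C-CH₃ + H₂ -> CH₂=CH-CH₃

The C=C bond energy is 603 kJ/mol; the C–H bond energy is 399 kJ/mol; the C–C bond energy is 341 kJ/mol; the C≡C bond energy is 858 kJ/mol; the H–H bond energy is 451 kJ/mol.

ΔH ≈ −92 kJ

Bonds broken (reactants):
  C≡C: 1 × 858 = 858
  C–C: 1 × 341 = 341
  C–H: 4 × 399 = 1596
  H–H: 1 × 451 = 451
  Σ(broken) = 3246 kJ
Bonds formed (products):
  C–C: 1 × 341 = 341
  C–H: 6 × 399 = 2394
  C=C: 1 × 603 = 603
  Σ(formed) = 3338 kJ
ΔH = Σ(broken) − Σ(formed) = 3246 − 3338 = −92 kJ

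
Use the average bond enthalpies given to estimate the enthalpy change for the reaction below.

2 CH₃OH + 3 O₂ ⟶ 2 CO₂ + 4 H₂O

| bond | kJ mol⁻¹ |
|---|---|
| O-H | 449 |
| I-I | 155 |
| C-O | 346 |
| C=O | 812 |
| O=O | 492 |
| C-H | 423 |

Bonds broken (reactants):
  C-H: 6 × 423 = 2538
  C-O: 2 × 346 = 692
  O-H: 2 × 449 = 898
  O=O: 3 × 492 = 1476
  Σ(broken) = 5604 kJ
Bonds formed (products):
  C=O: 4 × 812 = 3248
  O-H: 8 × 449 = 3592
  Σ(formed) = 6840 kJ
ΔH = Σ(broken) − Σ(formed) = 5604 − 6840 = −1236 kJ

ΔH ≈ −1236 kJ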